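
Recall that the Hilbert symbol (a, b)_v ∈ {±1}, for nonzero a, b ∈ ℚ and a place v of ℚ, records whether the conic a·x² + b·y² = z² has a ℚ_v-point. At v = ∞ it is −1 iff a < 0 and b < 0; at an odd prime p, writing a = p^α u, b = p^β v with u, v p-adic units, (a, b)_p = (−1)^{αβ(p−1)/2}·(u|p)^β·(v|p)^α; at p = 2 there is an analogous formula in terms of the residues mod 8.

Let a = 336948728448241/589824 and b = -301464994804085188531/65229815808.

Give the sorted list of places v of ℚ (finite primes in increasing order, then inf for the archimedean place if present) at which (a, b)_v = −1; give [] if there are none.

[13, 37]

Mod squares: a ≡ 481, b ≡ -27417. Check v ∈ {∞, 2, 3, 7, 13, 19, 29, 31, 37}.
v=7: a=7^4·(≡3), b=7^6·(≡2) mod 7; (3|7)=-1, (2|7)=+1; (−1)^{4·6·3}·(-1)^6·(+1)^4 = +1.
v=∞: 481 > 0 and -27417 < 0  ⇒  (a,b)_∞ = +1.
v=2: v_2(a)=-16, v_2(b)=-28; units ≡ 1, 7 (mod 8); ε·ε+αω+βω = 0·1+-16·0+-28·0 ≡ 0  ⇒  (a,b)_2 = +1.
v=29: a=29^2·(≡12), b=29^2·(≡2) mod 29; (12|29)=-1, (2|29)=-1; (−1)^{2·2·14}·(-1)^2·(-1)^2 = +1.
v=13: a=13^1·(≡8), b=13^1·(≡12) mod 13; (8|13)=-1, (12|13)=+1; (−1)^{1·1·6}·(-1)^1·(+1)^1 = -1.
v=31: a=31^2·(≡7), b=31^4·(≡14) mod 31; (7|31)=+1, (14|31)=+1; (−1)^{2·4·15}·(+1)^4·(+1)^2 = +1.
v=3: a=3^-2·(≡1), b=3^-5·(≡2) mod 3; (1|3)=+1, (2|3)=-1; (−1)^{-2·-5·1}·(+1)^-5·(-1)^-2 = +1.
v=37: a=37^1·(≡29), b=37^1·(≡11) mod 37; (29|37)=-1, (11|37)=+1; (−1)^{1·1·18}·(-1)^1·(+1)^1 = -1.
v=19: a=19^2·(≡7), b=19^3·(≡7) mod 19; (7|19)=+1, (7|19)=+1; (−1)^{2·3·9}·(+1)^3·(+1)^2 = +1.
Ram(481, -27417) = {13, 37}; no ℚ_13-point on the conic.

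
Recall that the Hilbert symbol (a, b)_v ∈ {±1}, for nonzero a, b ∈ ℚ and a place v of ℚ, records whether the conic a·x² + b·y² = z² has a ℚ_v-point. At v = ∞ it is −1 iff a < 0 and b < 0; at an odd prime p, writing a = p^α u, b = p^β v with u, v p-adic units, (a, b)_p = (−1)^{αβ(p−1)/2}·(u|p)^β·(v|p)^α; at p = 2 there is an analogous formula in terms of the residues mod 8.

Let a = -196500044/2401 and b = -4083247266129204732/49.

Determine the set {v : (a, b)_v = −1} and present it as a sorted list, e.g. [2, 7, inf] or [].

[13, 41, 47, inf]

(a, b) ≡ (-49125011, -47) mod (ℚ^×)²; places V = {2, 3, 7, 13, 37, 41, 47, 53, ∞}.
(a,b)_3: α=0, u≡1; β=2, v≡1 (mod 3); (1|3)=+1, (1|3)=+1; sign (−1)^0·+1^2·+1^0 = +1.
(a,b)_41: α=1, u≡29; β=2, v≡29 (mod 41); (29|41)=-1, (29|41)=-1; sign (−1)^0·-1^2·-1^1 = -1.
(a,b)_47: α=1, u≡20; β=3, v≡38 (mod 47); (20|47)=-1, (38|47)=-1; sign (−1)^1·-1^3·-1^1 = -1.
(a,b)_13: α=1, u≡7; β=2, v≡11 (mod 13); (7|13)=-1, (11|13)=-1; sign (−1)^0·-1^2·-1^1 = -1.
(a,b)_2: α=2, β=2; u≡5, v≡1 (mod 8); ε(u)ε(v)=0·0, αω(v)=2·0, βω(u)=2·1; sum ≡ 0  ⇒  +1.
(a,b)_53: α=1, u≡34; β=2, v≡1 (mod 53); (34|53)=-1, (1|53)=+1; sign (−1)^0·-1^2·+1^1 = +1.
(a,b)_7: α=-4, u≡1; β=-2, v≡1 (mod 7); (1|7)=+1, (1|7)=+1; sign (−1)^0·+1^-2·+1^-4 = +1.
(a,b)_37: α=1, u≡32; β=2, v≡27 (mod 37); (32|37)=-1, (27|37)=+1; sign (−1)^0·-1^2·+1^1 = +1.
(a,b)_∞: sgn(-49125011)=−, sgn(-47)=−, so -1.
|Ram(-49125011, -47)| = 4, even; anisotropic at {13, 41, 47, ∞}.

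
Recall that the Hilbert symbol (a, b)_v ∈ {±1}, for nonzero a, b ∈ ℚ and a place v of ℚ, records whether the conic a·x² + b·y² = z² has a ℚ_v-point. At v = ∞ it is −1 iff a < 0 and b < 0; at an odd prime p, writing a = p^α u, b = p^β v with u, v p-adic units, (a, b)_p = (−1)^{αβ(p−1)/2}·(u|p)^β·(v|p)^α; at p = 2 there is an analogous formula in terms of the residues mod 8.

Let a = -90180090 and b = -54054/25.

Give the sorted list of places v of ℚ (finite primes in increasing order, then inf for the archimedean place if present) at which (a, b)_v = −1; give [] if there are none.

[3, inf]

Mod squares: a ≡ -10, b ≡ -6006. Check v ∈ {∞, 2, 3, 5, 7, 11, 13}.
v=7: a=7^2·(≡2), b=7^1·(≡5) mod 7; (2|7)=+1, (5|7)=-1; (−1)^{2·1·3}·(+1)^1·(-1)^2 = +1.
v=2: v_2(a)=1, v_2(b)=1; units ≡ 3, 5 (mod 8); ε·ε+αω+βω = 1·0+1·1+1·1 ≡ 0  ⇒  (a,b)_2 = +1.
v=11: a=11^2·(≡4), b=11^1·(≡1) mod 11; (4|11)=+1, (1|11)=+1; (−1)^{2·1·5}·(+1)^1·(+1)^2 = +1.
v=∞: -10 < 0 and -6006 < 0  ⇒  (a,b)_∞ = -1.
v=3: a=3^2·(≡2), b=3^3·(≡2) mod 3; (2|3)=-1, (2|3)=-1; (−1)^{2·3·1}·(-1)^3·(-1)^2 = -1.
v=5: a=5^1·(≡2), b=5^-2·(≡1) mod 5; (2|5)=-1, (1|5)=+1; (−1)^{1·-2·2}·(-1)^-2·(+1)^1 = +1.
v=13: a=13^2·(≡1), b=13^1·(≡11) mod 13; (1|13)=+1, (11|13)=-1; (−1)^{2·1·6}·(+1)^1·(-1)^2 = +1.
|Ram(-10, -6006)| = 2, even; anisotropic at {3, ∞}.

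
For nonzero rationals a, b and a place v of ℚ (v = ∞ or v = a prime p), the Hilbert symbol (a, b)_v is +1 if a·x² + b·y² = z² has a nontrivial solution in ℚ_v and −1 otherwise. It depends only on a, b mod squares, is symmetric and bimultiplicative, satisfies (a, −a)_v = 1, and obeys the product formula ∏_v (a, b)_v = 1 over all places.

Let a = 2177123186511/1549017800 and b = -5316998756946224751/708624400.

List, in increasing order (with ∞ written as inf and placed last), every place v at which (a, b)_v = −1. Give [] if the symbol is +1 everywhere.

[3, 37]

(a, b) ≡ (222, -39) mod (ℚ^×)²; places V = {2, 3, 5, 7, 11, 13, 19, 23, 37, ∞}.
(a,b)_23: α=-2, u≡7; β=0, v≡14 (mod 23); (7|23)=-1, (14|23)=-1; sign (−1)^0·-1^0·-1^-2 = +1.
(a,b)_7: α=2, u≡6; β=0, v≡3 (mod 7); (6|7)=-1, (3|7)=-1; sign (−1)^0·-1^0·-1^2 = +1.
(a,b)_∞: sgn(222)=+, sgn(-39)=−, so +1.
(a,b)_11: α=-4, u≡10; β=-6, v≡1 (mod 11); (10|11)=-1, (1|11)=+1; sign (−1)^0·-1^-6·+1^-4 = +1.
(a,b)_5: α=-2, u≡3; β=-2, v≡4 (mod 5); (3|5)=-1, (4|5)=+1; sign (−1)^0·-1^-2·+1^-2 = +1.
(a,b)_19: α=2, u≡14; β=0, v≡2 (mod 19); (14|19)=-1, (2|19)=-1; sign (−1)^0·-1^0·-1^2 = +1.
(a,b)_13: α=2, u≡12; β=5, v≡3 (mod 13); (12|13)=+1, (3|13)=+1; sign (−1)^0·+1^5·+1^2 = +1.
(a,b)_2: α=-3, β=-4; u≡7, v≡1 (mod 8); ε(u)ε(v)=1·0, αω(v)=-3·0, βω(u)=-4·0; sum ≡ 0  ⇒  +1.
(a,b)_3: α=9, u≡2; β=21, v≡2 (mod 3); (2|3)=-1, (2|3)=-1; sign (−1)^1·-1^21·-1^9 = -1.
(a,b)_37: α=1, u≡13; β=2, v≡24 (mod 37); (13|37)=-1, (24|37)=-1; sign (−1)^0·-1^2·-1^1 = -1.
Ram(222, -39) = {3, 37}; no ℚ_3-point on the conic.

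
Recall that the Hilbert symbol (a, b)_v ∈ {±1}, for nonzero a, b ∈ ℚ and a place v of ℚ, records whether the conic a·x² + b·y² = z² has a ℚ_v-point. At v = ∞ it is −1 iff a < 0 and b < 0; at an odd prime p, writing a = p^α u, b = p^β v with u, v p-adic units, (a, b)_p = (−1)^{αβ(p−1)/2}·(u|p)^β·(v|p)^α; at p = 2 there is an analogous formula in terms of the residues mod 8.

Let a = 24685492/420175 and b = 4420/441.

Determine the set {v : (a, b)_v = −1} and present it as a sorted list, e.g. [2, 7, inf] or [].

(a, b) ≡ (91, 1105) mod (ℚ^×)²; places V = {2, 3, 5, 7, 13, 17, 53, ∞}.
(a,b)_5: α=-2, u≡1; β=1, v≡4 (mod 5); (1|5)=+1, (4|5)=+1; sign (−1)^0·+1^1·+1^-2 = +1.
(a,b)_7: α=-5, u≡5; β=-2, v≡5 (mod 7); (5|7)=-1, (5|7)=-1; sign (−1)^0·-1^-2·-1^-5 = -1.
(a,b)_2: α=2, β=2; u≡3, v≡1 (mod 8); ε(u)ε(v)=1·0, αω(v)=2·0, βω(u)=2·1; sum ≡ 0  ⇒  +1.
(a,b)_17: α=0, u≡10; β=1, v≡12 (mod 17); (10|17)=-1, (12|17)=-1; sign (−1)^0·-1^1·-1^0 = -1.
(a,b)_53: α=2, u≡7; β=0, v≡48 (mod 53); (7|53)=+1, (48|53)=-1; sign (−1)^0·+1^0·-1^2 = +1.
(a,b)_3: α=0, u≡1; β=-2, v≡1 (mod 3); (1|3)=+1, (1|3)=+1; sign (−1)^0·+1^-2·+1^0 = +1.
(a,b)_∞: sgn(91)=+, sgn(1105)=+, so +1.
(a,b)_13: α=3, u≡2; β=1, v≡11 (mod 13); (2|13)=-1, (11|13)=-1; sign (−1)^0·-1^1·-1^3 = +1.
|Ram(91, 1105)| = 2, even; anisotropic at {7, 17}.

[7, 17]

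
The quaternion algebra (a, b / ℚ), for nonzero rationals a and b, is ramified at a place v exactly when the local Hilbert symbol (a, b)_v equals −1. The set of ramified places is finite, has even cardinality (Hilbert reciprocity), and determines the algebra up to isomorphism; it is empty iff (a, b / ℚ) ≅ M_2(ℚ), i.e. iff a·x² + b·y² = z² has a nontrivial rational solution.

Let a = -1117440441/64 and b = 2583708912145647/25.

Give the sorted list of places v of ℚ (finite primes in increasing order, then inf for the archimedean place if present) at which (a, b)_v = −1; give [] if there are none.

Mod squares: a ≡ -13795561, b ≡ 260623. Check v ∈ {∞, 2, 3, 5, 11, 13, 19, 23, 29, 37, 43}.
v=23: a=23^1·(≡22), b=23^2·(≡10) mod 23; (22|23)=-1, (10|23)=-1; (−1)^{1·2·11}·(-1)^2·(-1)^1 = -1.
v=29: a=29^1·(≡22), b=29^1·(≡17) mod 29; (22|29)=+1, (17|29)=-1; (−1)^{1·1·14}·(+1)^1·(-1)^1 = -1.
v=11: a=11^0·(≡9), b=11^1·(≡10) mod 11; (9|11)=+1, (10|11)=-1; (−1)^{0·1·5}·(+1)^1·(-1)^0 = +1.
v=13: a=13^1·(≡8), b=13^2·(≡4) mod 13; (8|13)=-1, (4|13)=+1; (−1)^{1·2·6}·(-1)^2·(+1)^1 = +1.
v=∞: -13795561 < 0 and 260623 > 0  ⇒  (a,b)_∞ = +1.
v=43: a=43^1·(≡3), b=43^1·(≡6) mod 43; (3|43)=-1, (6|43)=+1; (−1)^{1·1·21}·(-1)^1·(+1)^1 = +1.
v=37: a=37^1·(≡25), b=37^2·(≡17) mod 37; (25|37)=+1, (17|37)=-1; (−1)^{1·2·18}·(+1)^2·(-1)^1 = -1.
v=3: a=3^4·(≡2), b=3^4·(≡1) mod 3; (2|3)=-1, (1|3)=+1; (−1)^{4·4·1}·(-1)^4·(+1)^4 = +1.
v=2: v_2(a)=-6, v_2(b)=0; units ≡ 7, 7 (mod 8); ε·ε+αω+βω = 1·1+-6·0+0·0 ≡ 1  ⇒  (a,b)_2 = -1.
v=5: a=5^0·(≡1), b=5^-2·(≡2) mod 5; (1|5)=+1, (2|5)=-1; (−1)^{0·-2·2}·(+1)^-2·(-1)^0 = +1.
v=19: a=19^0·(≡6), b=19^1·(≡14) mod 19; (6|19)=+1, (14|19)=-1; (−1)^{0·1·9}·(+1)^1·(-1)^0 = +1.
Ram(-13795561, 260623) = {2, 23, 29, 37}; no ℚ_2-point on the conic.

[2, 23, 29, 37]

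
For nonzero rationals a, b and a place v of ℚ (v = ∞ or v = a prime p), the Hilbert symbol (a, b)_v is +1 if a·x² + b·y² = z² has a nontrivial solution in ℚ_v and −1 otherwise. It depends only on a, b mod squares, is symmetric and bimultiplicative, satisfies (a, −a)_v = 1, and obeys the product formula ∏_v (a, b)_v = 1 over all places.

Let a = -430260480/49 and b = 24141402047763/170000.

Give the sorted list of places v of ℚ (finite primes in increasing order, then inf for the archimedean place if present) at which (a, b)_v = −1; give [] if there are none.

[2, 3, 11, 13]

Mod squares: a ≡ -1105, b ≡ 51051. Check v ∈ {∞, 2, 3, 5, 7, 11, 13, 17, 19}.
v=19: a=19^0·(≡1), b=19^2·(≡7) mod 19; (1|19)=+1, (7|19)=+1; (−1)^{0·2·9}·(+1)^2·(+1)^0 = +1.
v=2: v_2(a)=8, v_2(b)=-4; units ≡ 7, 3 (mod 8); ε·ε+αω+βω = 1·1+8·1+-4·0 ≡ 1  ⇒  (a,b)_2 = -1.
v=17: a=17^1·(≡5), b=17^-1·(≡12) mod 17; (5|17)=-1, (12|17)=-1; (−1)^{1·-1·8}·(-1)^-1·(-1)^1 = +1.
v=7: a=7^-2·(≡1), b=7^1·(≡3) mod 7; (1|7)=+1, (3|7)=-1; (−1)^{-2·1·3}·(+1)^1·(-1)^-2 = +1.
v=3: a=3^2·(≡2), b=3^3·(≡1) mod 3; (2|3)=-1, (1|3)=+1; (−1)^{2·3·1}·(-1)^3·(+1)^2 = -1.
v=5: a=5^1·(≡1), b=5^-4·(≡4) mod 5; (1|5)=+1, (4|5)=+1; (−1)^{1·-4·2}·(+1)^-4·(+1)^1 = +1.
v=13: a=13^3·(≡7), b=13^3·(≡4) mod 13; (7|13)=-1, (4|13)=+1; (−1)^{3·3·6}·(-1)^3·(+1)^3 = -1.
v=11: a=11^0·(≡2), b=11^5·(≡2) mod 11; (2|11)=-1, (2|11)=-1; (−1)^{0·5·5}·(-1)^5·(-1)^0 = -1.
v=∞: -1105 < 0 and 51051 > 0  ⇒  (a,b)_∞ = +1.
|Ram(-1105, 51051)| = 4, even; anisotropic at {2, 3, 11, 13}.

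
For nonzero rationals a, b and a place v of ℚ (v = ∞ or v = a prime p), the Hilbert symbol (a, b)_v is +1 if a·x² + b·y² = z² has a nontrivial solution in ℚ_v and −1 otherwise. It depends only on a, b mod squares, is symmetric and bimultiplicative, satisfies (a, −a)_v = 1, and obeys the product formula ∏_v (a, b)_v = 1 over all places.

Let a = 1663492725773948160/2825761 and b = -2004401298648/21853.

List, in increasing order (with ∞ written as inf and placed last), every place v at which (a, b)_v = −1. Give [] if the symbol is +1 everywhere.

(a, b) ≡ (146965, -1326) mod (ℚ^×)²; places V = {2, 3, 5, 7, 13, 17, 19, 31, 41, ∞}.
(a,b)_∞: sgn(146965)=+, sgn(-1326)=−, so +1.
(a,b)_7: α=3, u≡4; β=2, v≡4 (mod 7); (4|7)=+1, (4|7)=+1; sign (−1)^0·+1^2·+1^3 = +1.
(a,b)_3: α=2, u≡1; β=1, v≡2 (mod 3); (1|3)=+1, (2|3)=-1; sign (−1)^0·+1^1·-1^2 = +1.
(a,b)_13: α=1, u≡5; β=-1, v≡11 (mod 13); (5|13)=-1, (11|13)=-1; sign (−1)^0·-1^-1·-1^1 = +1.
(a,b)_31: α=2, u≡28; β=2, v≡10 (mod 31); (28|31)=+1, (10|31)=+1; sign (−1)^0·+1^2·+1^2 = +1.
(a,b)_19: α=3, u≡18; β=2, v≡11 (mod 19); (18|19)=-1, (11|19)=+1; sign (−1)^0·-1^2·+1^3 = +1.
(a,b)_2: α=8, β=3; u≡5, v≡1 (mod 8); ε(u)ε(v)=0·0, αω(v)=8·0, βω(u)=3·1; sum ≡ 1  ⇒  -1.
(a,b)_5: α=1, u≡2; β=0, v≡4 (mod 5); (2|5)=-1, (4|5)=+1; sign (−1)^0·-1^0·+1^1 = +1.
(a,b)_41: α=-4, u≡9; β=-2, v≡24 (mod 41); (9|41)=+1, (24|41)=-1; sign (−1)^0·+1^-2·-1^-4 = +1.
(a,b)_17: α=3, u≡4; β=3, v≡12 (mod 17); (4|17)=+1, (12|17)=-1; sign (−1)^0·+1^3·-1^3 = -1.
|Ram(146965, -1326)| = 2, even; anisotropic at {2, 17}.

[2, 17]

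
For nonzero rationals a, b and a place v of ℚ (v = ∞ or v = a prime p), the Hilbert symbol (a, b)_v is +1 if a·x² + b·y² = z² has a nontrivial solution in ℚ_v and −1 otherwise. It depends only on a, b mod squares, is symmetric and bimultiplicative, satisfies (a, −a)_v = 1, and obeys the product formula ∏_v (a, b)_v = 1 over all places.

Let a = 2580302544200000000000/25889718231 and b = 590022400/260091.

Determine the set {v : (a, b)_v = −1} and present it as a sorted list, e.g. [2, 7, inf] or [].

(a, b) ≡ (2827355, 6061) mod (ℚ^×)²; places V = {2, 3, 5, 11, 13, 17, 19, 29, 31, 37, ∞}.
(a,b)_37: α=1, u≡27; β=0, v≡11 (mod 37); (27|37)=+1, (11|37)=+1; sign (−1)^0·+1^0·+1^1 = +1.
(a,b)_3: α=-4, u≡2; β=-4, v≡1 (mod 3); (2|3)=-1, (1|3)=+1; sign (−1)^0·-1^-4·+1^-4 = +1.
(a,b)_11: α=0, u≡5; β=1, v≡5 (mod 11); (5|11)=+1, (5|11)=+1; sign (−1)^0·+1^1·+1^0 = +1.
(a,b)_17: α=1, u≡16; β=2, v≡13 (mod 17); (16|17)=+1, (13|17)=+1; sign (−1)^0·+1^2·+1^1 = +1.
(a,b)_5: α=11, u≡1; β=2, v≡1 (mod 5); (1|5)=+1, (1|5)=+1; sign (−1)^0·+1^2·+1^11 = +1.
(a,b)_31: α=-1, u≡12; β=0, v≡20 (mod 31); (12|31)=-1, (20|31)=+1; sign (−1)^0·-1^0·+1^-1 = +1.
(a,b)_29: α=5, u≡15; β=1, v≡22 (mod 29); (15|29)=-1, (22|29)=+1; sign (−1)^0·-1^1·+1^5 = -1.
(a,b)_19: α=-2, u≡14; β=-1, v≡18 (mod 19); (14|19)=-1, (18|19)=-1; sign (−1)^0·-1^-1·-1^-2 = -1.
(a,b)_∞: sgn(2827355)=+, sgn(6061)=+, so +1.
(a,b)_2: α=12, β=8; u≡3, v≡5 (mod 8); ε(u)ε(v)=1·0, αω(v)=12·1, βω(u)=8·1; sum ≡ 0  ⇒  +1.
(a,b)_13: α=-4, u≡5; β=-2, v≡9 (mod 13); (5|13)=-1, (9|13)=+1; sign (−1)^0·-1^-2·+1^-4 = +1.
Ram(2827355, 6061) = {19, 29}; no ℚ_19-point on the conic.

[19, 29]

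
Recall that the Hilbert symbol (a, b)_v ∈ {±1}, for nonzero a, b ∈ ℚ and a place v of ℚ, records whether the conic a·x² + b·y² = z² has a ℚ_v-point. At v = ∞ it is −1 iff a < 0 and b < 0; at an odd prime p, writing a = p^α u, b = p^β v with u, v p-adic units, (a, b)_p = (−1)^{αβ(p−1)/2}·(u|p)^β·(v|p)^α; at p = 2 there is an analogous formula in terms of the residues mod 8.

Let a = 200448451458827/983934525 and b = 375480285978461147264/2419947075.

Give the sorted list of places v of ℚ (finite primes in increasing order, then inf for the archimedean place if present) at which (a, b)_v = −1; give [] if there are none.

[2, 3]

(a, b) ≡ (346983, 2011542) mod (ℚ^×)²; places V = {2, 3, 5, 7, 11, 13, 17, 19, 31, 37, 41, ∞}.
(a,b)_5: α=-2, u≡2; β=-2, v≡3 (mod 5); (2|5)=-1, (3|5)=-1; sign (−1)^0·-1^-2·-1^-2 = +1.
(a,b)_7: α=-1, u≡4; β=-2, v≡2 (mod 7); (4|7)=+1, (2|7)=+1; sign (−1)^0·+1^-2·+1^-1 = +1.
(a,b)_2: α=0, β=7; u≡7, v≡3 (mod 8); ε(u)ε(v)=1·1, αω(v)=0·1, βω(u)=7·0; sum ≡ 1  ⇒  -1.
(a,b)_41: α=1, u≡34; β=1, v≡28 (mod 41); (34|41)=-1, (28|41)=-1; sign (−1)^0·-1^1·-1^1 = +1.
(a,b)_31: α=3, u≡10; β=4, v≡14 (mod 31); (10|31)=+1, (14|31)=+1; sign (−1)^0·+1^4·+1^3 = +1.
(a,b)_∞: sgn(346983)=+, sgn(2011542)=+, so +1.
(a,b)_19: α=2, u≡4; β=4, v≡18 (mod 19); (4|19)=+1, (18|19)=-1; sign (−1)^0·+1^4·-1^2 = +1.
(a,b)_17: α=2, u≡8; β=3, v≡6 (mod 17); (8|17)=+1, (6|17)=-1; sign (−1)^0·+1^3·-1^2 = +1.
(a,b)_11: α=2, u≡10; β=2, v≡9 (mod 11); (10|11)=-1, (9|11)=+1; sign (−1)^0·-1^2·+1^2 = +1.
(a,b)_37: α=-4, u≡34; β=-3, v≡13 (mod 37); (34|37)=+1, (13|37)=-1; sign (−1)^0·+1^-3·-1^-4 = +1.
(a,b)_13: α=1, u≡11; β=-1, v≡11 (mod 13); (11|13)=-1, (11|13)=-1; sign (−1)^0·-1^-1·-1^1 = +1.
(a,b)_3: α=-1, u≡2; β=-1, v≡2 (mod 3); (2|3)=-1, (2|3)=-1; sign (−1)^1·-1^-1·-1^-1 = -1.
Ram(346983, 2011542) = {2, 3}; no ℚ_2-point on the conic.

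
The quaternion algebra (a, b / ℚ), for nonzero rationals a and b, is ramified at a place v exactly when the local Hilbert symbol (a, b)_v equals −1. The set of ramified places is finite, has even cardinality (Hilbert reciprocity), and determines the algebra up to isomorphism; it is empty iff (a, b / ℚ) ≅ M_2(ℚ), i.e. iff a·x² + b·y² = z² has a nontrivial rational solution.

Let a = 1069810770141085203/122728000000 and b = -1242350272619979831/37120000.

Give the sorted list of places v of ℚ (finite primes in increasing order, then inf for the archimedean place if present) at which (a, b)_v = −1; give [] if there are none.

Mod squares: a ≡ 174, b ≡ -13398. Check v ∈ {∞, 2, 3, 5, 7, 11, 19, 23, 29, 31}.
v=2: v_2(a)=-9, v_2(b)=-11; units ≡ 7, 5 (mod 8); ε·ε+αω+βω = 1·0+-9·1+-11·0 ≡ 1  ⇒  (a,b)_2 = -1.
v=11: a=11^4·(≡4), b=11^5·(≡4) mod 11; (4|11)=+1, (4|11)=+1; (−1)^{4·5·5}·(+1)^5·(+1)^4 = +1.
v=29: a=29^-1·(≡4), b=29^-1·(≡26) mod 29; (4|29)=+1, (26|29)=-1; (−1)^{-1·-1·14}·(+1)^-1·(-1)^-1 = -1.
v=3: a=3^5·(≡1), b=3^3·(≡1) mod 3; (1|3)=+1, (1|3)=+1; (−1)^{5·3·1}·(+1)^3·(+1)^5 = -1.
v=19: a=19^4·(≡13), b=19^2·(≡5) mod 19; (13|19)=-1, (5|19)=+1; (−1)^{4·2·9}·(-1)^2·(+1)^4 = +1.
v=23: a=23^-2·(≡2), b=23^0·(≡19) mod 23; (2|23)=+1, (19|23)=-1; (−1)^{-2·0·11}·(+1)^0·(-1)^-2 = +1.
v=31: a=31^2·(≡16), b=31^2·(≡10) mod 31; (16|31)=+1, (10|31)=+1; (−1)^{2·2·15}·(+1)^2·(+1)^2 = +1.
v=5: a=5^-6·(≡4), b=5^-4·(≡2) mod 5; (4|5)=+1, (2|5)=-1; (−1)^{-6·-4·2}·(+1)^-4·(-1)^-6 = +1.
v=∞: 174 > 0 and -13398 < 0  ⇒  (a,b)_∞ = +1.
v=7: a=7^4·(≡6), b=7^7·(≡2) mod 7; (6|7)=-1, (2|7)=+1; (−1)^{4·7·3}·(-1)^7·(+1)^4 = -1.
(174, -13398 / ℚ) ramifies at {2, 3, 7, 29}: a division algebra.

[2, 3, 7, 29]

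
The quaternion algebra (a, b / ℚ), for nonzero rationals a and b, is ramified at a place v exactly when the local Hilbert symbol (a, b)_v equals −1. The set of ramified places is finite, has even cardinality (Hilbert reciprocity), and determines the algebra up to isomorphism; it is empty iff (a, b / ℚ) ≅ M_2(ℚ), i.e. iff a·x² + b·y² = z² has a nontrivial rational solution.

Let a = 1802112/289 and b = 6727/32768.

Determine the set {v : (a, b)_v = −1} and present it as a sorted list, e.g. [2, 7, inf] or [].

[2, 3]

(a, b) ≡ (78, 14) mod (ℚ^×)²; places V = {2, 3, 7, 13, 17, 19, 31, ∞}.
(a,b)_7: α=0, u≡2; β=1, v≡2 (mod 7); (2|7)=+1, (2|7)=+1; sign (−1)^0·+1^1·+1^0 = +1.
(a,b)_2: α=7, β=-15; u≡7, v≡7 (mod 8); ε(u)ε(v)=1·1, αω(v)=7·0, βω(u)=-15·0; sum ≡ 1  ⇒  -1.
(a,b)_3: α=1, u≡2; β=0, v≡2 (mod 3); (2|3)=-1, (2|3)=-1; sign (−1)^0·-1^0·-1^1 = -1.
(a,b)_19: α=2, u≡13; β=0, v≡8 (mod 19); (13|19)=-1, (8|19)=-1; sign (−1)^0·-1^0·-1^2 = +1.
(a,b)_31: α=0, u≡2; β=2, v≡7 (mod 31); (2|31)=+1, (7|31)=+1; sign (−1)^0·+1^2·+1^0 = +1.
(a,b)_13: α=1, u≡6; β=0, v≡4 (mod 13); (6|13)=-1, (4|13)=+1; sign (−1)^0·-1^0·+1^1 = +1.
(a,b)_17: α=-2, u≡10; β=0, v≡7 (mod 17); (10|17)=-1, (7|17)=-1; sign (−1)^0·-1^0·-1^-2 = +1.
(a,b)_∞: sgn(78)=+, sgn(14)=+, so +1.
|Ram(78, 14)| = 2, even; anisotropic at {2, 3}.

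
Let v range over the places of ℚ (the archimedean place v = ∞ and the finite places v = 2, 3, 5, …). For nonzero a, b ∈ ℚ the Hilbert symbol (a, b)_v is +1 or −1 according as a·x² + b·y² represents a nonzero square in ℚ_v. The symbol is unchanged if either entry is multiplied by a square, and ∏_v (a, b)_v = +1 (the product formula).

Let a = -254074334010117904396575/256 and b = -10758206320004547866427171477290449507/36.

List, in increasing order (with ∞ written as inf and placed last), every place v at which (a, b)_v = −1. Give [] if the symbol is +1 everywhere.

Mod squares: a ≡ -5490023, b ≡ -14341747. Check v ∈ {∞, 2, 3, 5, 7, 11, 29, 31, 37, 41, 43, 47, 53}.
v=3: a=3^2·(≡1), b=3^-2·(≡2) mod 3; (1|3)=+1, (2|3)=-1; (−1)^{2·-2·1}·(+1)^-2·(-1)^2 = +1.
v=29: a=29^2·(≡13), b=29^3·(≡13) mod 29; (13|29)=+1, (13|29)=+1; (−1)^{2·3·14}·(+1)^3·(+1)^2 = +1.
v=31: a=31^2·(≡22), b=31^3·(≡9) mod 31; (22|31)=-1, (9|31)=+1; (−1)^{2·3·15}·(-1)^3·(+1)^2 = -1.
v=7: a=7^3·(≡5), b=7^5·(≡1) mod 7; (5|7)=-1, (1|7)=+1; (−1)^{3·5·3}·(-1)^5·(+1)^3 = +1.
v=5: a=5^2·(≡2), b=5^0·(≡3) mod 5; (2|5)=-1, (3|5)=-1; (−1)^{2·0·2}·(-1)^0·(-1)^2 = +1.
v=∞: -5490023 < 0 and -14341747 < 0  ⇒  (a,b)_∞ = -1.
v=43: a=43^2·(≡19), b=43^3·(≡19) mod 43; (19|43)=-1, (19|43)=-1; (−1)^{2·3·21}·(-1)^3·(-1)^2 = -1.
v=41: a=41^1·(≡3), b=41^2·(≡38) mod 41; (3|41)=-1, (38|41)=-1; (−1)^{1·2·20}·(-1)^2·(-1)^1 = -1.
v=53: a=53^2·(≡5), b=53^3·(≡2) mod 53; (5|53)=-1, (2|53)=-1; (−1)^{2·3·26}·(-1)^3·(-1)^2 = -1.
v=47: a=47^1·(≡26), b=47^2·(≡12) mod 47; (26|47)=-1, (12|47)=+1; (−1)^{1·2·23}·(-1)^2·(+1)^1 = +1.
v=2: v_2(a)=-8, v_2(b)=-2; units ≡ 1, 5 (mod 8); ε·ε+αω+βω = 0·0+-8·1+-2·0 ≡ 0  ⇒  (a,b)_2 = +1.
v=37: a=37^1·(≡21), b=37^2·(≡13) mod 37; (21|37)=+1, (13|37)=-1; (−1)^{1·2·18}·(+1)^2·(-1)^1 = -1.
v=11: a=11^1·(≡8), b=11^4·(≡1) mod 11; (8|11)=-1, (1|11)=+1; (−1)^{1·4·5}·(-1)^4·(+1)^1 = +1.
(-5490023, -14341747 / ℚ) ramifies at {31, 37, 41, 43, 53, ∞}: a division algebra.

[31, 37, 41, 43, 53, inf]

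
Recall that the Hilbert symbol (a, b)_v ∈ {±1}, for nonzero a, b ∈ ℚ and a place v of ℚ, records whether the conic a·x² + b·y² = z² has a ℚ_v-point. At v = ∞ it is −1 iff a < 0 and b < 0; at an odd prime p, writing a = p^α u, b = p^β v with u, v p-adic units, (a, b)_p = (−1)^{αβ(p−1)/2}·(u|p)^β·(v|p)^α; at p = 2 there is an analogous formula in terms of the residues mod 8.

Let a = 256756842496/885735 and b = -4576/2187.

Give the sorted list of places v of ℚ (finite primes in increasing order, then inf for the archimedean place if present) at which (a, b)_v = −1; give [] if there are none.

Mod squares: a ≡ 2310, b ≡ -858. Check v ∈ {∞, 2, 3, 5, 7, 11, 13, 29}.
v=13: a=13^0·(≡4), b=13^1·(≡4) mod 13; (4|13)=+1, (4|13)=+1; (−1)^{0·1·6}·(+1)^1·(+1)^0 = +1.
v=7: a=7^1·(≡2), b=7^0·(≡3) mod 7; (2|7)=+1, (3|7)=-1; (−1)^{1·0·3}·(+1)^0·(-1)^1 = -1.
v=∞: 2310 > 0 and -858 < 0  ⇒  (a,b)_∞ = +1.
v=29: a=29^2·(≡11), b=29^0·(≡15) mod 29; (11|29)=-1, (15|29)=-1; (−1)^{2·0·14}·(-1)^0·(-1)^2 = +1.
v=3: a=3^-11·(≡2), b=3^-7·(≡2) mod 3; (2|3)=-1, (2|3)=-1; (−1)^{-11·-7·1}·(-1)^-7·(-1)^-11 = -1.
v=2: v_2(a)=15, v_2(b)=5; units ≡ 3, 3 (mod 8); ε·ε+αω+βω = 1·1+15·1+5·1 ≡ 1  ⇒  (a,b)_2 = -1.
v=5: a=5^-1·(≡3), b=5^0·(≡2) mod 5; (3|5)=-1, (2|5)=-1; (−1)^{-1·0·2}·(-1)^0·(-1)^-1 = -1.
v=11: a=11^3·(≡5), b=11^1·(≡10) mod 11; (5|11)=+1, (10|11)=-1; (−1)^{3·1·5}·(+1)^1·(-1)^3 = +1.
(2310, -858 / ℚ) ramifies at {2, 3, 5, 7}: a division algebra.

[2, 3, 5, 7]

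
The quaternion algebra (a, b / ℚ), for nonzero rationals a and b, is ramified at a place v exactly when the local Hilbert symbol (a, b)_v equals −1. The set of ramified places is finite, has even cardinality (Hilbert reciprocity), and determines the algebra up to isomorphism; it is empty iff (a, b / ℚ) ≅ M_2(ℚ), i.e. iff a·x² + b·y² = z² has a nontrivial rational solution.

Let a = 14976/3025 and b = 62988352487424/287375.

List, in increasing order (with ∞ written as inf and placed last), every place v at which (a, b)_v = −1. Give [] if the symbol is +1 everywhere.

(a, b) ≡ (26, 76570) mod (ℚ^×)²; places V = {2, 3, 5, 7, 11, 13, 19, 31, ∞}.
(a,b)_13: α=1, u≡11; β=3, v≡4 (mod 13); (11|13)=-1, (4|13)=+1; sign (−1)^0·-1^3·+1^1 = -1.
(a,b)_11: α=-2, u≡9; β=-2, v≡10 (mod 11); (9|11)=+1, (10|11)=-1; sign (−1)^0·+1^-2·-1^-2 = +1.
(a,b)_2: α=7, β=21; u≡5, v≡5 (mod 8); ε(u)ε(v)=0·0, αω(v)=7·1, βω(u)=21·1; sum ≡ 0  ⇒  +1.
(a,b)_5: α=-2, u≡1; β=-3, v≡1 (mod 5); (1|5)=+1, (1|5)=+1; sign (−1)^0·+1^-3·+1^-2 = +1.
(a,b)_31: α=0, u≡26; β=1, v≡26 (mod 31); (26|31)=-1, (26|31)=-1; sign (−1)^0·-1^1·-1^0 = -1.
(a,b)_7: α=0, u≡3; β=2, v≡2 (mod 7); (3|7)=-1, (2|7)=+1; sign (−1)^0·-1^2·+1^0 = +1.
(a,b)_∞: sgn(26)=+, sgn(76570)=+, so +1.
(a,b)_19: α=0, u≡1; β=-1, v≡10 (mod 19); (1|19)=+1, (10|19)=-1; sign (−1)^0·+1^-1·-1^0 = +1.
(a,b)_3: α=2, u≡2; β=2, v≡1 (mod 3); (2|3)=-1, (1|3)=+1; sign (−1)^0·-1^2·+1^2 = +1.
(26, 76570 / ℚ) ramifies at {13, 31}: a division algebra.

[13, 31]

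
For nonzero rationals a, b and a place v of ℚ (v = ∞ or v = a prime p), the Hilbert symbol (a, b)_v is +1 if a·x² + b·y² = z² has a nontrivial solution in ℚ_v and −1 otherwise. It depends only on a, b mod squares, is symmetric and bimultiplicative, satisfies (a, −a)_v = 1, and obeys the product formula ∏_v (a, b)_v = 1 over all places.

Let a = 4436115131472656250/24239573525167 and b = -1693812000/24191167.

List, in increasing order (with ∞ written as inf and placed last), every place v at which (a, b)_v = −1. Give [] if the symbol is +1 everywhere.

Mod squares: a ≡ 3990, b ≡ -82110. Check v ∈ {∞, 2, 3, 5, 7, 11, 13, 17, 19, 23}.
v=5: a=5^9·(≡2), b=5^3·(≡2) mod 5; (2|5)=-1, (2|5)=-1; (−1)^{9·3·2}·(-1)^3·(-1)^9 = +1.
v=19: a=19^5·(≡6), b=19^2·(≡2) mod 19; (6|19)=+1, (2|19)=-1; (−1)^{5·2·9}·(+1)^2·(-1)^5 = -1.
v=13: a=13^-6·(≡4), b=13^-4·(≡8) mod 13; (4|13)=+1, (8|13)=-1; (−1)^{-6·-4·6}·(+1)^-4·(-1)^-6 = +1.
v=23: a=23^2·(≡20), b=23^1·(≡8) mod 23; (20|23)=-1, (8|23)=+1; (−1)^{2·1·11}·(-1)^1·(+1)^2 = -1.
v=∞: 3990 > 0 and -82110 < 0  ⇒  (a,b)_∞ = +1.
v=11: a=11^-4·(≡2), b=11^-2·(≡5) mod 11; (2|11)=-1, (5|11)=+1; (−1)^{-4·-2·5}·(-1)^-2·(+1)^-4 = +1.
v=17: a=17^2·(≡7), b=17^1·(≡1) mod 17; (7|17)=-1, (1|17)=+1; (−1)^{2·1·8}·(-1)^1·(+1)^2 = -1.
v=7: a=7^-3·(≡6), b=7^-1·(≡4) mod 7; (6|7)=-1, (4|7)=+1; (−1)^{-3·-1·3}·(-1)^-1·(+1)^-3 = +1.
v=2: v_2(a)=1, v_2(b)=5; units ≡ 3, 1 (mod 8); ε·ε+αω+βω = 1·0+1·0+5·1 ≡ 1  ⇒  (a,b)_2 = -1.
v=3: a=3^1·(≡1), b=3^1·(≡2) mod 3; (1|3)=+1, (2|3)=-1; (−1)^{1·1·1}·(+1)^1·(-1)^1 = +1.
|Ram(3990, -82110)| = 4, even; anisotropic at {2, 17, 19, 23}.

[2, 17, 19, 23]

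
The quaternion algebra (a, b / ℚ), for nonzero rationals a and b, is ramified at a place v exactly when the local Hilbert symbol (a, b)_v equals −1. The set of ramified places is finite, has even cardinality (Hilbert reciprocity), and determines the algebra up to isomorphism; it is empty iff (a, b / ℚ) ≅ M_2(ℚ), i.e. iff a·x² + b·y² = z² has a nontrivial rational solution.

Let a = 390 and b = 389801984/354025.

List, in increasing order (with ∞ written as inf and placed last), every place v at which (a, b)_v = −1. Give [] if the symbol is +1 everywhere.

[3, 13]

Mod squares: a ≡ 390, b ≡ 26. Check v ∈ {∞, 2, 3, 5, 7, 11, 13, 17}.
v=17: a=17^0·(≡16), b=17^-2·(≡8) mod 17; (16|17)=+1, (8|17)=+1; (−1)^{0·-2·8}·(+1)^-2·(+1)^0 = +1.
v=11: a=11^0·(≡5), b=11^4·(≡4) mod 11; (5|11)=+1, (4|11)=+1; (−1)^{0·4·5}·(+1)^4·(+1)^0 = +1.
v=7: a=7^0·(≡5), b=7^-2·(≡5) mod 7; (5|7)=-1, (5|7)=-1; (−1)^{0·-2·3}·(-1)^-2·(-1)^0 = +1.
v=13: a=13^1·(≡4), b=13^1·(≡11) mod 13; (4|13)=+1, (11|13)=-1; (−1)^{1·1·6}·(+1)^1·(-1)^1 = -1.
v=5: a=5^1·(≡3), b=5^-2·(≡4) mod 5; (3|5)=-1, (4|5)=+1; (−1)^{1·-2·2}·(-1)^-2·(+1)^1 = +1.
v=∞: 390 > 0 and 26 > 0  ⇒  (a,b)_∞ = +1.
v=3: a=3^1·(≡1), b=3^0·(≡2) mod 3; (1|3)=+1, (2|3)=-1; (−1)^{1·0·1}·(+1)^0·(-1)^1 = -1.
v=2: v_2(a)=1, v_2(b)=11; units ≡ 3, 5 (mod 8); ε·ε+αω+βω = 1·0+1·1+11·1 ≡ 0  ⇒  (a,b)_2 = +1.
|Ram(390, 26)| = 2, even; anisotropic at {3, 13}.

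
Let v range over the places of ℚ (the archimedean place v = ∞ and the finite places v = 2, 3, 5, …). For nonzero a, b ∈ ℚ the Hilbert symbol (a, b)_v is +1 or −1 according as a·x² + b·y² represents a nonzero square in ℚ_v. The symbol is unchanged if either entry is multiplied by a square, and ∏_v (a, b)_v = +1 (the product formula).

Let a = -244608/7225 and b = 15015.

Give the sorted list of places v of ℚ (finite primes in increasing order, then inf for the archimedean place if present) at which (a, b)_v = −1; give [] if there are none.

(a, b) ≡ (-78, 15015) mod (ℚ^×)²; places V = {2, 3, 5, 7, 11, 13, 17, ∞}.
(a,b)_2: α=7, β=0; u≡1, v≡7 (mod 8); ε(u)ε(v)=0·1, αω(v)=7·0, βω(u)=0·0; sum ≡ 0  ⇒  +1.
(a,b)_17: α=-2, u≡7; β=0, v≡4 (mod 17); (7|17)=-1, (4|17)=+1; sign (−1)^0·-1^0·+1^-2 = +1.
(a,b)_13: α=1, u≡6; β=1, v≡11 (mod 13); (6|13)=-1, (11|13)=-1; sign (−1)^0·-1^1·-1^1 = +1.
(a,b)_3: α=1, u≡1; β=1, v≡1 (mod 3); (1|3)=+1, (1|3)=+1; sign (−1)^1·+1^1·+1^1 = -1.
(a,b)_7: α=2, u≡6; β=1, v≡3 (mod 7); (6|7)=-1, (3|7)=-1; sign (−1)^0·-1^1·-1^2 = -1.
(a,b)_11: α=0, u≡6; β=1, v≡1 (mod 11); (6|11)=-1, (1|11)=+1; sign (−1)^0·-1^1·+1^0 = -1.
(a,b)_5: α=-2, u≡3; β=1, v≡3 (mod 5); (3|5)=-1, (3|5)=-1; sign (−1)^0·-1^1·-1^-2 = -1.
(a,b)_∞: sgn(-78)=−, sgn(15015)=+, so +1.
|Ram(-78, 15015)| = 4, even; anisotropic at {3, 5, 7, 11}.

[3, 5, 7, 11]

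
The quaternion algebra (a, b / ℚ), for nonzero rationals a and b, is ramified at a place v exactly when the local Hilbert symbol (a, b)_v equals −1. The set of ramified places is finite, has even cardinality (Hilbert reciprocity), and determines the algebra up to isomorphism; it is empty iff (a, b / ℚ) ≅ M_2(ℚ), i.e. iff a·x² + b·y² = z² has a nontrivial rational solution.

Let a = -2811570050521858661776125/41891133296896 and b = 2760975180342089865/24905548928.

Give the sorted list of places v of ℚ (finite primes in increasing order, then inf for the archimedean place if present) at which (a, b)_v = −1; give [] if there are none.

Mod squares: a ≡ -5, b ≡ 770. Check v ∈ {∞, 2, 3, 5, 7, 11, 13, 23, 29, 37}.
v=∞: -5 < 0 and 770 > 0  ⇒  (a,b)_∞ = +1.
v=7: a=7^6·(≡4), b=7^5·(≡6) mod 7; (4|7)=+1, (6|7)=-1; (−1)^{6·5·3}·(+1)^5·(-1)^6 = +1.
v=2: v_2(a)=-8, v_2(b)=-7; units ≡ 3, 1 (mod 8); ε·ε+αω+βω = 1·0+-8·0+-7·1 ≡ 1  ⇒  (a,b)_2 = -1.
v=29: a=29^-4·(≡9), b=29^-2·(≡25) mod 29; (9|29)=+1, (25|29)=+1; (−1)^{-4·-2·14}·(+1)^-2·(+1)^-4 = +1.
v=3: a=3^6·(≡1), b=3^6·(≡2) mod 3; (1|3)=+1, (2|3)=-1; (−1)^{6·6·1}·(+1)^6·(-1)^6 = +1.
v=11: a=11^6·(≡10), b=11^5·(≡1) mod 11; (10|11)=-1, (1|11)=+1; (−1)^{6·5·5}·(-1)^5·(+1)^6 = -1.
v=37: a=37^-2·(≡23), b=37^-2·(≡25) mod 37; (23|37)=-1, (25|37)=+1; (−1)^{-2·-2·18}·(-1)^-2·(+1)^-2 = +1.
v=13: a=13^-2·(≡11), b=13^-2·(≡4) mod 13; (11|13)=-1, (4|13)=+1; (−1)^{-2·-2·6}·(-1)^-2·(+1)^-2 = +1.
v=23: a=23^6·(≡9), b=23^4·(≡17) mod 23; (9|23)=+1, (17|23)=-1; (−1)^{6·4·11}·(+1)^4·(-1)^6 = +1.
v=5: a=5^3·(≡1), b=5^1·(≡1) mod 5; (1|5)=+1, (1|5)=+1; (−1)^{3·1·2}·(+1)^1·(+1)^3 = +1.
|Ram(-5, 770)| = 2, even; anisotropic at {2, 11}.

[2, 11]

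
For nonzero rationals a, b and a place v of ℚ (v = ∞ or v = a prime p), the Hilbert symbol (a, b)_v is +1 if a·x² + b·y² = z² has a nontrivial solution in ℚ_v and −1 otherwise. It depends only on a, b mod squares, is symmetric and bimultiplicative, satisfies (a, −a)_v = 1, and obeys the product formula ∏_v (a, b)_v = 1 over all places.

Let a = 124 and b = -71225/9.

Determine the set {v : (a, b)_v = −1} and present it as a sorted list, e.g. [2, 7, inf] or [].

[2, 7, 31, 37]

Mod squares: a ≡ 31, b ≡ -2849. Check v ∈ {∞, 2, 3, 5, 7, 11, 31, 37}.
v=5: a=5^0·(≡4), b=5^2·(≡4) mod 5; (4|5)=+1, (4|5)=+1; (−1)^{0·2·2}·(+1)^2·(+1)^0 = +1.
v=∞: 31 > 0 and -2849 < 0  ⇒  (a,b)_∞ = +1.
v=3: a=3^0·(≡1), b=3^-2·(≡1) mod 3; (1|3)=+1, (1|3)=+1; (−1)^{0·-2·1}·(+1)^-2·(+1)^0 = +1.
v=2: v_2(a)=2, v_2(b)=0; units ≡ 7, 7 (mod 8); ε·ε+αω+βω = 1·1+2·0+0·0 ≡ 1  ⇒  (a,b)_2 = -1.
v=31: a=31^1·(≡4), b=31^0·(≡29) mod 31; (4|31)=+1, (29|31)=-1; (−1)^{1·0·15}·(+1)^0·(-1)^1 = -1.
v=7: a=7^0·(≡5), b=7^1·(≡5) mod 7; (5|7)=-1, (5|7)=-1; (−1)^{0·1·3}·(-1)^1·(-1)^0 = -1.
v=11: a=11^0·(≡3), b=11^1·(≡9) mod 11; (3|11)=+1, (9|11)=+1; (−1)^{0·1·5}·(+1)^1·(+1)^0 = +1.
v=37: a=37^0·(≡13), b=37^1·(≡4) mod 37; (13|37)=-1, (4|37)=+1; (−1)^{0·1·18}·(-1)^1·(+1)^0 = -1.
(31, -2849 / ℚ) ramifies at {2, 7, 31, 37}: a division algebra.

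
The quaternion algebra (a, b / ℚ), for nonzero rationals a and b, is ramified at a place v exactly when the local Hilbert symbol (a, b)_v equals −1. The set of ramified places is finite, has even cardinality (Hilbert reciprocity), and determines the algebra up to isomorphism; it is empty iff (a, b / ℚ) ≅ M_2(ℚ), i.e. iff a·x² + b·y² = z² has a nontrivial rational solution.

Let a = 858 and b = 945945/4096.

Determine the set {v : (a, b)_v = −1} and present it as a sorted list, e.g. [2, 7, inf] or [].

Mod squares: a ≡ 858, b ≡ 2145. Check v ∈ {∞, 2, 3, 5, 7, 11, 13}.
v=5: a=5^0·(≡3), b=5^1·(≡4) mod 5; (3|5)=-1, (4|5)=+1; (−1)^{0·1·2}·(-1)^1·(+1)^0 = -1.
v=11: a=11^1·(≡1), b=11^1·(≡2) mod 11; (1|11)=+1, (2|11)=-1; (−1)^{1·1·5}·(+1)^1·(-1)^1 = +1.
v=∞: 858 > 0 and 2145 > 0  ⇒  (a,b)_∞ = +1.
v=7: a=7^0·(≡4), b=7^2·(≡6) mod 7; (4|7)=+1, (6|7)=-1; (−1)^{0·2·3}·(+1)^2·(-1)^0 = +1.
v=13: a=13^1·(≡1), b=13^1·(≡4) mod 13; (1|13)=+1, (4|13)=+1; (−1)^{1·1·6}·(+1)^1·(+1)^1 = +1.
v=2: v_2(a)=1, v_2(b)=-12; units ≡ 5, 1 (mod 8); ε·ε+αω+βω = 0·0+1·0+-12·1 ≡ 0  ⇒  (a,b)_2 = +1.
v=3: a=3^1·(≡1), b=3^3·(≡1) mod 3; (1|3)=+1, (1|3)=+1; (−1)^{1·3·1}·(+1)^3·(+1)^1 = -1.
(858, 2145 / ℚ) ramifies at {3, 5}: a division algebra.

[3, 5]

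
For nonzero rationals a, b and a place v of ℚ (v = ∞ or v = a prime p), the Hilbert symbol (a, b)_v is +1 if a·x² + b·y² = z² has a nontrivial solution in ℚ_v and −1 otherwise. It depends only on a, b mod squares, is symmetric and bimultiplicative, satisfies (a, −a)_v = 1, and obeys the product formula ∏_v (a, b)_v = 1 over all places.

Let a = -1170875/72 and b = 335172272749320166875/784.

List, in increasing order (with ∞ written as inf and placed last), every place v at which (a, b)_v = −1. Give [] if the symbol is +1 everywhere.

(a, b) ≡ (-93670, 4018443) mod (ℚ^×)²; places V = {2, 3, 5, 7, 11, 13, 17, 19, 29, ∞}.
(a,b)_2: α=-3, β=-4; u≡5, v≡3 (mod 8); ε(u)ε(v)=0·1, αω(v)=-3·1, βω(u)=-4·1; sum ≡ 1  ⇒  -1.
(a,b)_3: α=-2, u≡2; β=3, v≡2 (mod 3); (2|3)=-1, (2|3)=-1; sign (−1)^0·-1^3·-1^-2 = -1.
(a,b)_29: α=1, u≡14; β=3, v≡23 (mod 29); (14|29)=-1, (23|29)=+1; sign (−1)^0·-1^3·+1^1 = -1.
(a,b)_13: α=0, u≡5; β=3, v≡4 (mod 13); (5|13)=-1, (4|13)=+1; sign (−1)^0·-1^3·+1^0 = -1.
(a,b)_11: α=0, u≡7; β=1, v≡4 (mod 11); (7|11)=-1, (4|11)=+1; sign (−1)^0·-1^1·+1^0 = -1.
(a,b)_7: α=0, u≡4; β=-2, v≡4 (mod 7); (4|7)=+1, (4|7)=+1; sign (−1)^0·+1^-2·+1^0 = +1.
(a,b)_5: α=3, u≡4; β=4, v≡3 (mod 5); (4|5)=+1, (3|5)=-1; sign (−1)^0·+1^4·-1^3 = -1.
(a,b)_17: α=1, u≡15; β=3, v≡12 (mod 17); (15|17)=+1, (12|17)=-1; sign (−1)^0·+1^3·-1^1 = -1.
(a,b)_19: α=1, u≡2; β=3, v≡12 (mod 19); (2|19)=-1, (12|19)=-1; sign (−1)^1·-1^3·-1^1 = -1.
(a,b)_∞: sgn(-93670)=−, sgn(4018443)=+, so +1.
(-93670, 4018443 / ℚ) ramifies at {2, 3, 5, 11, 13, 17, 19, 29}: a division algebra.

[2, 3, 5, 11, 13, 17, 19, 29]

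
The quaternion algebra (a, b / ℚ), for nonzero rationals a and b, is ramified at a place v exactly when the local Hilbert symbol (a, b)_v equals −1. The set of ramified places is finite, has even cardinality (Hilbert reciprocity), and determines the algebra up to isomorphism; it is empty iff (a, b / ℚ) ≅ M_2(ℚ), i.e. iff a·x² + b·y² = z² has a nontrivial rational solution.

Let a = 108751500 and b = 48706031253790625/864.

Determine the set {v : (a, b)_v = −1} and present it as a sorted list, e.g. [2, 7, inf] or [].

[]

(a, b) ≡ (715, 390) mod (ℚ^×)²; places V = {2, 3, 5, 11, 13, 19, 31, ∞}.
(a,b)_13: α=3, u≡9; β=5, v≡10 (mod 13); (9|13)=+1, (10|13)=+1; sign (−1)^0·+1^5·+1^3 = +1.
(a,b)_19: α=0, u≡3; β=2, v≡14 (mod 19); (3|19)=-1, (14|19)=-1; sign (−1)^0·-1^2·-1^0 = +1.
(a,b)_31: α=0, u≡28; β=2, v≡18 (mod 31); (28|31)=+1, (18|31)=+1; sign (−1)^0·+1^2·+1^0 = +1.
(a,b)_5: α=3, u≡2; β=5, v≡2 (mod 5); (2|5)=-1, (2|5)=-1; sign (−1)^0·-1^5·-1^3 = +1.
(a,b)_11: α=1, u≡8; β=2, v≡5 (mod 11); (8|11)=-1, (5|11)=+1; sign (−1)^0·-1^2·+1^1 = +1.
(a,b)_2: α=2, β=-5; u≡3, v≡3 (mod 8); ε(u)ε(v)=1·1, αω(v)=2·1, βω(u)=-5·1; sum ≡ 0  ⇒  +1.
(a,b)_∞: sgn(715)=+, sgn(390)=+, so +1.
(a,b)_3: α=2, u≡1; β=-3, v≡1 (mod 3); (1|3)=+1, (1|3)=+1; sign (−1)^0·+1^-3·+1^2 = +1.
Every local symbol is +1, so the conic 715·x² + 390·y² = z² has ℚ_v-points for all v and hence a ℚ-point; (a, b / ℚ) ≅ M_2(ℚ).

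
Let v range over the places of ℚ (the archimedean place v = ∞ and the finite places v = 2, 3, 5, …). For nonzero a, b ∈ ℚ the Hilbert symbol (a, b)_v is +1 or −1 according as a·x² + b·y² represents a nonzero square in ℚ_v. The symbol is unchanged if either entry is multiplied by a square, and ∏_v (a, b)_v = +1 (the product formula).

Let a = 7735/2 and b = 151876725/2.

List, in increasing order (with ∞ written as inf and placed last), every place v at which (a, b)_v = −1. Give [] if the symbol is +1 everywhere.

[2, 3, 5, 13]

(a, b) ≡ (15470, 858) mod (ℚ^×)²; places V = {2, 3, 5, 7, 11, 13, 17, ∞}.
(a,b)_2: α=-1, β=-1; u≡7, v≡5 (mod 8); ε(u)ε(v)=1·0, αω(v)=-1·1, βω(u)=-1·0; sum ≡ 1  ⇒  -1.
(a,b)_7: α=1, u≡3; β=2, v≡1 (mod 7); (3|7)=-1, (1|7)=+1; sign (−1)^0·-1^2·+1^1 = +1.
(a,b)_17: α=1, u≡15; β=2, v≡2 (mod 17); (15|17)=+1, (2|17)=+1; sign (−1)^0·+1^2·+1^1 = +1.
(a,b)_13: α=1, u≡5; β=1, v≡12 (mod 13); (5|13)=-1, (12|13)=+1; sign (−1)^0·-1^1·+1^1 = -1.
(a,b)_3: α=0, u≡2; β=1, v≡1 (mod 3); (2|3)=-1, (1|3)=+1; sign (−1)^0·-1^1·+1^0 = -1.
(a,b)_∞: sgn(15470)=+, sgn(858)=+, so +1.
(a,b)_11: α=0, u≡1; β=1, v≡3 (mod 11); (1|11)=+1, (3|11)=+1; sign (−1)^0·+1^1·+1^0 = +1.
(a,b)_5: α=1, u≡1; β=2, v≡2 (mod 5); (1|5)=+1, (2|5)=-1; sign (−1)^0·+1^2·-1^1 = -1.
(15470, 858 / ℚ) ramifies at {2, 3, 5, 13}: a division algebra.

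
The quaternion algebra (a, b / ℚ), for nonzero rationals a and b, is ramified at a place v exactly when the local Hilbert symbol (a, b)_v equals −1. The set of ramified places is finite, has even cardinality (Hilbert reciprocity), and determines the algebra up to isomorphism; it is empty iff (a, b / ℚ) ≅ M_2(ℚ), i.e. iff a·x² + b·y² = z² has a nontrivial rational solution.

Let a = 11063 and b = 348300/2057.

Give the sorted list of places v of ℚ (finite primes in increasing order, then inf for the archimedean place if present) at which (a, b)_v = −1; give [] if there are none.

(a, b) ≡ (11063, 731) mod (ℚ^×)²; places V = {2, 3, 5, 11, 13, 17, 23, 37, 43, ∞}.
(a,b)_2: α=0, β=2; u≡7, v≡3 (mod 8); ε(u)ε(v)=1·1, αω(v)=0·1, βω(u)=2·0; sum ≡ 1  ⇒  -1.
(a,b)_23: α=1, u≡21; β=0, v≡8 (mod 23); (21|23)=-1, (8|23)=+1; sign (−1)^0·-1^0·+1^1 = +1.
(a,b)_5: α=0, u≡3; β=2, v≡1 (mod 5); (3|5)=-1, (1|5)=+1; sign (−1)^0·-1^2·+1^0 = +1.
(a,b)_11: α=0, u≡8; β=-2, v≡3 (mod 11); (8|11)=-1, (3|11)=+1; sign (−1)^0·-1^-2·+1^0 = +1.
(a,b)_3: α=0, u≡2; β=4, v≡2 (mod 3); (2|3)=-1, (2|3)=-1; sign (−1)^0·-1^4·-1^0 = +1.
(a,b)_37: α=1, u≡3; β=0, v≡16 (mod 37); (3|37)=+1, (16|37)=+1; sign (−1)^0·+1^0·+1^1 = +1.
(a,b)_∞: sgn(11063)=+, sgn(731)=+, so +1.
(a,b)_43: α=0, u≡12; β=1, v≡10 (mod 43); (12|43)=-1, (10|43)=+1; sign (−1)^0·-1^1·+1^0 = -1.
(a,b)_17: α=0, u≡13; β=-1, v≡2 (mod 17); (13|17)=+1, (2|17)=+1; sign (−1)^0·+1^-1·+1^0 = +1.
(a,b)_13: α=1, u≡6; β=0, v≡10 (mod 13); (6|13)=-1, (10|13)=+1; sign (−1)^0·-1^0·+1^1 = +1.
(11063, 731 / ℚ) ramifies at {2, 43}: a division algebra.

[2, 43]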